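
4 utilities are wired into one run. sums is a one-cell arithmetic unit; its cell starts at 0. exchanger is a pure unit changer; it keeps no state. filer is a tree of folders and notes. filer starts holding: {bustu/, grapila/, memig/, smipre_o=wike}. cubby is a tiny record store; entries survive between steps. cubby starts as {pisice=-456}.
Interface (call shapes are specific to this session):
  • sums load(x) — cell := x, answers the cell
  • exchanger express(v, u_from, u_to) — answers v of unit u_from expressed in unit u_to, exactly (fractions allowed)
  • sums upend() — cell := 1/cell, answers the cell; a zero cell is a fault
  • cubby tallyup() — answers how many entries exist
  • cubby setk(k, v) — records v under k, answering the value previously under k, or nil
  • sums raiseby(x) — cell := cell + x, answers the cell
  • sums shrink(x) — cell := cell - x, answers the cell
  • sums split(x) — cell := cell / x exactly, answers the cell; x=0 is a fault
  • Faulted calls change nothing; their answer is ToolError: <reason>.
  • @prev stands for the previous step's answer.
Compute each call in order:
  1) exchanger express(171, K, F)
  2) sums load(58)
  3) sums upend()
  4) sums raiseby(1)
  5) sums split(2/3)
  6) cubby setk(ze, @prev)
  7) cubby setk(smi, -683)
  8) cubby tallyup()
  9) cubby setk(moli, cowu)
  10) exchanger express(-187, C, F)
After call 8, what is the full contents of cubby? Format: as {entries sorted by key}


Act: exchanger express[171; K; F]
Obs: -15187/100
Act: sums load[58]
Obs: 58
Act: sums upend[]
Obs: 1/58
Act: sums raiseby[1]
Obs: 59/58
Act: sums split[2/3]
Obs: 177/116
Act: cubby setk[ze; @prev]
Obs: nil
Act: cubby setk[smi; -683]
Obs: nil
Act: cubby tallyup[]
Obs: 3
Act: cubby setk[moli; cowu]
Obs: nil
Act: exchanger express[-187; C; F]
Obs: -1523/5

Answer: {pisice=-456, smi=-683, ze=177/116}


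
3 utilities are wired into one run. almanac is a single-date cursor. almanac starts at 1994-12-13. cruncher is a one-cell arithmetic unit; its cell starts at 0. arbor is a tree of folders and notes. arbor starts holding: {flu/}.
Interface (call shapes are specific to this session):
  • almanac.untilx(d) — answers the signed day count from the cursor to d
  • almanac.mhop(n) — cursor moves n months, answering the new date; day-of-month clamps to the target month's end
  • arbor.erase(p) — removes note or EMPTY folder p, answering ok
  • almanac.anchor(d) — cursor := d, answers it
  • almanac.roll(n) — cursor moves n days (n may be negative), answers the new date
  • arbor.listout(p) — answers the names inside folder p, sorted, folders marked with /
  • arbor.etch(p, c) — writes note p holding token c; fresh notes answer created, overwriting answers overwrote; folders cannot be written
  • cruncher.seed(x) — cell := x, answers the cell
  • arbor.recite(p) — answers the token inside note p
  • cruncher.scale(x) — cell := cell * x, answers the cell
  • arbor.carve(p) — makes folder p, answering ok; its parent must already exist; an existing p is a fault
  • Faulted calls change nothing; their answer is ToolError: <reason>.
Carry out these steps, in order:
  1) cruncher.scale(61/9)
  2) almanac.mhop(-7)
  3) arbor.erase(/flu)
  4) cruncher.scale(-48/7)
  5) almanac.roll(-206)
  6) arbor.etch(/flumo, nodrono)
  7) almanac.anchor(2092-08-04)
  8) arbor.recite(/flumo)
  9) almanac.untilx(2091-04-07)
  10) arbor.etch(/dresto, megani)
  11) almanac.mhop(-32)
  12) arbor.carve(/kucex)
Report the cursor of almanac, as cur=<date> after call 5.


Answer: cur=1993-10-19

Derivation:
~$ cruncher.scale x→61/9
  0
~$ almanac.mhop n→-7
  1994-05-13
~$ arbor.erase p→/flu
  ok
~$ cruncher.scale x→-48/7
  0
~$ almanac.roll n→-206
  1993-10-19
~$ arbor.etch p→/flumo c→nodrono
  created
~$ almanac.anchor d→2092-08-04
  2092-08-04
~$ arbor.recite p→/flumo
  nodrono
~$ almanac.untilx d→2091-04-07
  -485
~$ arbor.etch p→/dresto c→megani
  created
~$ almanac.mhop n→-32
  2089-12-04
~$ arbor.carve p→/kucex
  ok


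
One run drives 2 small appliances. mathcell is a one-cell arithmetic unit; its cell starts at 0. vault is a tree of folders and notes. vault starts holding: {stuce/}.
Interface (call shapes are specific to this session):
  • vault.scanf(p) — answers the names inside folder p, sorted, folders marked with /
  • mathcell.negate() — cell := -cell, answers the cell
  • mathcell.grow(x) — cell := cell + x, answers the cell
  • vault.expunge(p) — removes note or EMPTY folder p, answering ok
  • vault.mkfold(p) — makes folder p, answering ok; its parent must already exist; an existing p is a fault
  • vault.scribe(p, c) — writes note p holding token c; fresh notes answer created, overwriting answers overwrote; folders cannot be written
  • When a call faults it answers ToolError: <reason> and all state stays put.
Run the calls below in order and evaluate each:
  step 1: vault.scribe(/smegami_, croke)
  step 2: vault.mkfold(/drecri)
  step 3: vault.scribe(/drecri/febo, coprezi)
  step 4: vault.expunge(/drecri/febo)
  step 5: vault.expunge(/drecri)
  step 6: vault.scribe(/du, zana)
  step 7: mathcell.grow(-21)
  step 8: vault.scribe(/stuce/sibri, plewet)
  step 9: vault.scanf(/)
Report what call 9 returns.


// 1. scribe(/smegami_, croke) ~> created
// 2. mkfold(/drecri) ~> ok
// 3. scribe(/drecri/febo, coprezi) ~> created
// 4. expunge(/drecri/febo) ~> ok
// 5. expunge(/drecri) ~> ok
// 6. scribe(/du, zana) ~> created
// 7. grow(-21) ~> -21
// 8. scribe(/stuce/sibri, plewet) ~> created
// 9. scanf(/) ~> [du, smegami_, stuce/]

Answer: [du, smegami_, stuce/]


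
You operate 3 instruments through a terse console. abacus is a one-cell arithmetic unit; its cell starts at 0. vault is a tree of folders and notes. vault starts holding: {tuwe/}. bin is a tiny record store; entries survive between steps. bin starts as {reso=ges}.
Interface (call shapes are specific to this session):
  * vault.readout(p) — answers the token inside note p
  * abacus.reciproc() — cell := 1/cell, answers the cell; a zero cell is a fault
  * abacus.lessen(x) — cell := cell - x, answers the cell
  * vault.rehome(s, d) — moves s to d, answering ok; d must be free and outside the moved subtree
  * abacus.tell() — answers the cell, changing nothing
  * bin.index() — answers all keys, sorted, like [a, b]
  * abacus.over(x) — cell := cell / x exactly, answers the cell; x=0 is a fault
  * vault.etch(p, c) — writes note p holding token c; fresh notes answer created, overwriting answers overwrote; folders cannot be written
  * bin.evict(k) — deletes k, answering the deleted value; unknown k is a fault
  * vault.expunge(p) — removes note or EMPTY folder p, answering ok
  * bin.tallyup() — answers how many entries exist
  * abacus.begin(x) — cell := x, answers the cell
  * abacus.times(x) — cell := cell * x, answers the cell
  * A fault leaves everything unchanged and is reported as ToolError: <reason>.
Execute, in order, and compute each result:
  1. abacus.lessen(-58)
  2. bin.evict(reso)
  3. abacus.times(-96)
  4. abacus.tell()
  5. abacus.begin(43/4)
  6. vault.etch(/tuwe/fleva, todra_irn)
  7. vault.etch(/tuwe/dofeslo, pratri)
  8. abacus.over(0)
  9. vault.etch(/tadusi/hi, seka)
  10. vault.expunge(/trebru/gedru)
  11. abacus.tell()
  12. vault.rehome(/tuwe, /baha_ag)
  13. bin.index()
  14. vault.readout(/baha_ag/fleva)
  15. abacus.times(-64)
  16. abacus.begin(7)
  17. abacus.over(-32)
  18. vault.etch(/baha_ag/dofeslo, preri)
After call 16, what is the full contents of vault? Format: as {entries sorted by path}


Answer: {baha_ag/, baha_ag/dofeslo=pratri, baha_ag/fleva=todra_irn}

Derivation:
I try abacus.lessen on x→-58, — result: 58.
Now I run bin.evict on k→reso, and get ges.
Then abacus.times on x→-96, yielding -5568.
Now I run abacus.tell: -5568.
Next I call abacus.begin on x→43/4, — result: 43/4.
I try vault.etch on p→/tuwe/fleva, c→todra_irn, — result: created.
I run vault.etch on p→/tuwe/dofeslo, c→pratri, giving created.
Invoking abacus.over on x→0, which returns ToolError: division by zero.
Now I run vault.etch on p→/tadusi/hi, c→seka, → ToolError: no parent.
Calling vault.expunge on p→/trebru/gedru, giving ToolError: not found.
I use abacus.tell(), which returns 43/4.
Next I call vault.rehome on s→/tuwe, d→/baha_ag, which returns ok.
I use bin.index, — result: [].
Now I run vault.readout on p→/baha_ag/fleva, and observe todra_irn.
I call abacus.times on x→-64, → -688.
I call abacus.begin on x→7, and observe 7.
I try abacus.over on x→-32, — result: -7/32.
Now I run vault.etch on p→/baha_ag/dofeslo, c→preri, — result: overwrote.


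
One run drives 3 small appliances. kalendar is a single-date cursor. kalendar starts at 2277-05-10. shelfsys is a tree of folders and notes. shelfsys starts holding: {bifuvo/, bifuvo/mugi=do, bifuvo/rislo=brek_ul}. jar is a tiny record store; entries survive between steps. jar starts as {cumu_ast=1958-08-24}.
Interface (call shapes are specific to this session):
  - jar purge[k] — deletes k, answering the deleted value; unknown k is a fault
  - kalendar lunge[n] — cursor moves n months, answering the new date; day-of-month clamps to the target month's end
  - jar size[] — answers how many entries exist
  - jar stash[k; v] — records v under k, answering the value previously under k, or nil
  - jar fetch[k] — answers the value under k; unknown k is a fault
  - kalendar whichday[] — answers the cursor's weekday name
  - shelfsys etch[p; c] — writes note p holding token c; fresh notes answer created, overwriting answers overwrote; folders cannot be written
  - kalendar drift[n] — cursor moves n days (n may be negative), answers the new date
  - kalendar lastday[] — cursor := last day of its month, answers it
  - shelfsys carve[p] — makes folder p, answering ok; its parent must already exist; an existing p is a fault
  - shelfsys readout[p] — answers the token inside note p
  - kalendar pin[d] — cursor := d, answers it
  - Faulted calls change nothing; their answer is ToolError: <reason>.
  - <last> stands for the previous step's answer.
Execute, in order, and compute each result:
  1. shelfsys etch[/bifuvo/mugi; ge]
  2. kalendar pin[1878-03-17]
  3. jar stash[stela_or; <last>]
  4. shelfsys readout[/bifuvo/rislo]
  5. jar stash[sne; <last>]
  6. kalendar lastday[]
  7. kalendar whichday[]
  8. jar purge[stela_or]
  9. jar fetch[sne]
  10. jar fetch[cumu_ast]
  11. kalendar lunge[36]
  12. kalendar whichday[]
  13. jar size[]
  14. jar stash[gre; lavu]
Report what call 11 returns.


I run shelfsys etch using /bifuvo/mugi, ge, which returns overwrote.
I try kalendar pin using 1878-03-17, — result: 1878-03-17.
Now I run jar stash using stela_or, <last>, — result: nil.
Then shelfsys readout using /bifuvo/rislo, and get brek_ul.
I run jar stash using sne, <last>, → nil.
Now I run kalendar lastday(): 1878-03-31.
Then kalendar whichday, — result: Sunday.
Next I call jar purge using stela_or, and see 1878-03-17.
Invoking jar fetch using sne, yielding brek_ul.
Now I run jar fetch using cumu_ast, and observe 1958-08-24.
I run kalendar lunge using 36, giving 1881-03-31.
I use kalendar whichday(), → Thursday.
I call jar size(), and observe 2.
Calling jar stash using gre, lavu, and get nil.

Answer: 1881-03-31


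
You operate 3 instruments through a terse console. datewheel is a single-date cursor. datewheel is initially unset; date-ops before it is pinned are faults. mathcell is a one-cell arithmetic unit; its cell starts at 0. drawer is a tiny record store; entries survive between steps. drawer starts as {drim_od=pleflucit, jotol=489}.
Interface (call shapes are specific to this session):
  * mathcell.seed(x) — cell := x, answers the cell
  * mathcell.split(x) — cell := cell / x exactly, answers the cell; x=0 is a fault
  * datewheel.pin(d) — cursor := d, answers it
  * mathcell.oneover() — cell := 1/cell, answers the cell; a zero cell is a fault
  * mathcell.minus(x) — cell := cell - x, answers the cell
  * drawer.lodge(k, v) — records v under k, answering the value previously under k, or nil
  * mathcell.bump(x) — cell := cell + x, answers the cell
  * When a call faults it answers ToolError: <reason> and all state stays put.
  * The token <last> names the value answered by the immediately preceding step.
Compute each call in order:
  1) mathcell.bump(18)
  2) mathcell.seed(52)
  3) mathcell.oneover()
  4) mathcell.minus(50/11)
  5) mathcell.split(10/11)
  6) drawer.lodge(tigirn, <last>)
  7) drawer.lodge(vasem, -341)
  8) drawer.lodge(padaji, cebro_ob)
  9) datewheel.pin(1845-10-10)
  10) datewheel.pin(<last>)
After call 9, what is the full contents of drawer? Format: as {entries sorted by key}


>> mathcell.bump(x=18)
<< 18
>> mathcell.seed(x=52)
<< 52
>> mathcell.oneover()
<< 1/52
>> mathcell.minus(x=50/11)
<< -2589/572
>> mathcell.split(x=10/11)
<< -2589/520
>> drawer.lodge(k=tigirn, v=<last>)
<< nil
>> drawer.lodge(k=vasem, v=-341)
<< nil
>> drawer.lodge(k=padaji, v=cebro_ob)
<< nil
>> datewheel.pin(d=1845-10-10)
<< 1845-10-10
>> datewheel.pin(d=<last>)
<< 1845-10-10

Answer: {drim_od=pleflucit, jotol=489, padaji=cebro_ob, tigirn=-2589/520, vasem=-341}


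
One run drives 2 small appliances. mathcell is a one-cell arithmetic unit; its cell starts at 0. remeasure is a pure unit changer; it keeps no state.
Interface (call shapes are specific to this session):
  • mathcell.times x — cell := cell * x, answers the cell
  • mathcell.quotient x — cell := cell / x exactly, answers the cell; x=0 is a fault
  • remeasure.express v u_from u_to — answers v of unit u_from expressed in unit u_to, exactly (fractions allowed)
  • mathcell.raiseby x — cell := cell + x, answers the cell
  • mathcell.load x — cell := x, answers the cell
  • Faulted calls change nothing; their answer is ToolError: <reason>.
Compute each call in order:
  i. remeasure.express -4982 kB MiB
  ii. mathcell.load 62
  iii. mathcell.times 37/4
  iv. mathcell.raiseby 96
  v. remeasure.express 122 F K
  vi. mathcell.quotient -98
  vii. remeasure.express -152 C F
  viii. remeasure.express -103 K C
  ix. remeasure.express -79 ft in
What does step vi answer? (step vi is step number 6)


Answer: -1339/196

Derivation:
I try express passing v: -4982, u_from: kB, u_to: MiB, and see -311375/65536.
Calling load passing x: 62, and see 62.
I run times passing x: 37/4, and see 1147/2.
Now I run raiseby passing x: 96, and observe 1339/2.
Invoking express passing v: 122, u_from: F, u_to: K, and get 6463/20.
I try quotient passing x: -98: -1339/196.
Next I call express passing v: -152, u_from: C, u_to: F, → -1208/5.
Invoking express passing v: -103, u_from: K, u_to: C: -7523/20.
I invoke express passing v: -79, u_from: ft, u_to: in: -948.


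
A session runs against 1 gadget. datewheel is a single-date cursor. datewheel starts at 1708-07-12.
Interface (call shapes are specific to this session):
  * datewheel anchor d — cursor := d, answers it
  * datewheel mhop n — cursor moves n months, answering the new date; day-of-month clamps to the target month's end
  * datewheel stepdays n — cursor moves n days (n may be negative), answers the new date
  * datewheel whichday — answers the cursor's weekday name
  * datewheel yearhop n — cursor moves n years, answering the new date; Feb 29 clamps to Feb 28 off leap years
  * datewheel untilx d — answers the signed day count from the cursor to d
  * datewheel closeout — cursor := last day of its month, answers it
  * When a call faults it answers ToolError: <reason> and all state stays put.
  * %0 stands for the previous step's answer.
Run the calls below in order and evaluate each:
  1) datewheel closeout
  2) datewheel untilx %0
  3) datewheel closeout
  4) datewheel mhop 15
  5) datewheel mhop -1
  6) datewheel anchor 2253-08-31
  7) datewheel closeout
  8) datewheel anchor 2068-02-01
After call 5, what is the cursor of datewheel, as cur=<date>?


Answer: cur=1709-09-30

Derivation:
Step: datewheel closeout[]
Result: 1708-07-31
Step: datewheel untilx[d='%0']
Result: 0
Step: datewheel closeout[]
Result: 1708-07-31
Step: datewheel mhop[n='15']
Result: 1709-10-31
Step: datewheel mhop[n='-1']
Result: 1709-09-30
Step: datewheel anchor[d='2253-08-31']
Result: 2253-08-31
Step: datewheel closeout[]
Result: 2253-08-31
Step: datewheel anchor[d='2068-02-01']
Result: 2068-02-01


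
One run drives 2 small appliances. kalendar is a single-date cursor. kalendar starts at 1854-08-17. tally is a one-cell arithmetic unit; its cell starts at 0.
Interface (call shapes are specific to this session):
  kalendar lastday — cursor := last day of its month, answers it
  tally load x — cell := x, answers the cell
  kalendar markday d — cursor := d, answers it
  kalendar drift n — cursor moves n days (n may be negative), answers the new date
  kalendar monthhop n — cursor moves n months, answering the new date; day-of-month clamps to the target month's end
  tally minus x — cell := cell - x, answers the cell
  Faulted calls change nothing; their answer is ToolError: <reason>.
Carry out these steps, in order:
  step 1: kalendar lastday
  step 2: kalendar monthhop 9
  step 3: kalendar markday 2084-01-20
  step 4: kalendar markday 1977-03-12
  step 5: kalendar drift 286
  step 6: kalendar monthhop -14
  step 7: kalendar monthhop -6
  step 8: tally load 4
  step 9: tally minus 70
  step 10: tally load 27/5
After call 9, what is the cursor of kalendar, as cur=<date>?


Answer: cur=1976-04-23

Derivation:
>> kalendar lastday()
<< 1854-08-31
>> kalendar monthhop(9)
<< 1855-05-31
>> kalendar markday(2084-01-20)
<< 2084-01-20
>> kalendar markday(1977-03-12)
<< 1977-03-12
>> kalendar drift(286)
<< 1977-12-23
>> kalendar monthhop(-14)
<< 1976-10-23
>> kalendar monthhop(-6)
<< 1976-04-23
>> tally load(4)
<< 4
>> tally minus(70)
<< -66
>> tally load(27/5)
<< 27/5


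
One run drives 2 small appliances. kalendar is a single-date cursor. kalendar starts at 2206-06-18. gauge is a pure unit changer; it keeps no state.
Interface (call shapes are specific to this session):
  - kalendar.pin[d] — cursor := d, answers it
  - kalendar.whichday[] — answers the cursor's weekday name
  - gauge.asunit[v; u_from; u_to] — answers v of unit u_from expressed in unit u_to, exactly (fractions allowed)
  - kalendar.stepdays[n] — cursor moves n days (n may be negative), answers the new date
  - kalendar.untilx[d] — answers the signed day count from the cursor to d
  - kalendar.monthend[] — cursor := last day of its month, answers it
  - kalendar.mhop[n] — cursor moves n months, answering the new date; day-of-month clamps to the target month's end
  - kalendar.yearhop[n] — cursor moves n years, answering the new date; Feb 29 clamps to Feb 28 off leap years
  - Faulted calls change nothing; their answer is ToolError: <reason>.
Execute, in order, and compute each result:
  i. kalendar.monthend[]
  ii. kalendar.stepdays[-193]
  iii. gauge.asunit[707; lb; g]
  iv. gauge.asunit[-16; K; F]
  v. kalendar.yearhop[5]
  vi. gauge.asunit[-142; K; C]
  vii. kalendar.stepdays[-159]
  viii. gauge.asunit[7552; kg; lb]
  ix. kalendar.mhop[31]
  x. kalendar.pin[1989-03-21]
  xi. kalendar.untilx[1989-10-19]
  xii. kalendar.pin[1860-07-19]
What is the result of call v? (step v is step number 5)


Answer: 2210-12-19

Derivation:
Do: kalendar.monthend[]
See: 2206-06-30
Do: kalendar.stepdays[n: -193]
See: 2205-12-19
Do: gauge.asunit[v: 707; u_from: lb; u_to: g]
See: 32068980559/100000
Do: gauge.asunit[v: -16; u_from: K; u_to: F]
See: -48847/100
Do: kalendar.yearhop[n: 5]
See: 2210-12-19
Do: gauge.asunit[v: -142; u_from: K; u_to: C]
See: -8303/20
Do: kalendar.stepdays[n: -159]
See: 2210-07-13
Do: gauge.asunit[v: 7552; u_from: kg; u_to: lb]
See: 755200000000/45359237
Do: kalendar.mhop[n: 31]
See: 2213-02-13
Do: kalendar.pin[d: 1989-03-21]
See: 1989-03-21
Do: kalendar.untilx[d: 1989-10-19]
See: 212
Do: kalendar.pin[d: 1860-07-19]
See: 1860-07-19


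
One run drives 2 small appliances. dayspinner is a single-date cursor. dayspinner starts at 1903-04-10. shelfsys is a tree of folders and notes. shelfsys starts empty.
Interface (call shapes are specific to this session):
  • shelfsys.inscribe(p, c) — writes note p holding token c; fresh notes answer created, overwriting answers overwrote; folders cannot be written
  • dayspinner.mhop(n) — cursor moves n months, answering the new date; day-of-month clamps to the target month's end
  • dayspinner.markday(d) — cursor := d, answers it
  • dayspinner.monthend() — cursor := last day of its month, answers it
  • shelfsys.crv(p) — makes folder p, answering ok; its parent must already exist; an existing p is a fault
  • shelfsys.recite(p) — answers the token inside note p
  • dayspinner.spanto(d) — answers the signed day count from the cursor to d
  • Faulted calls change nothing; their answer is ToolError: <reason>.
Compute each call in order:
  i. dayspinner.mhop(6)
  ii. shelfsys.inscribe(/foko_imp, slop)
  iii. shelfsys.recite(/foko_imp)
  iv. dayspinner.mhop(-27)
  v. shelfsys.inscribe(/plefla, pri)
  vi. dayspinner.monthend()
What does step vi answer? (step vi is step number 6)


I use dayspinner.mhop with n=6, — result: 1903-10-10.
I invoke shelfsys.inscribe with p=/foko_imp, c=slop, — result: created.
I invoke shelfsys.recite with p=/foko_imp, which returns slop.
I call dayspinner.mhop with n=-27, and see 1901-07-10.
I use shelfsys.inscribe with p=/plefla, c=pri, and observe created.
Calling dayspinner.monthend, and get 1901-07-31.

Answer: 1901-07-31


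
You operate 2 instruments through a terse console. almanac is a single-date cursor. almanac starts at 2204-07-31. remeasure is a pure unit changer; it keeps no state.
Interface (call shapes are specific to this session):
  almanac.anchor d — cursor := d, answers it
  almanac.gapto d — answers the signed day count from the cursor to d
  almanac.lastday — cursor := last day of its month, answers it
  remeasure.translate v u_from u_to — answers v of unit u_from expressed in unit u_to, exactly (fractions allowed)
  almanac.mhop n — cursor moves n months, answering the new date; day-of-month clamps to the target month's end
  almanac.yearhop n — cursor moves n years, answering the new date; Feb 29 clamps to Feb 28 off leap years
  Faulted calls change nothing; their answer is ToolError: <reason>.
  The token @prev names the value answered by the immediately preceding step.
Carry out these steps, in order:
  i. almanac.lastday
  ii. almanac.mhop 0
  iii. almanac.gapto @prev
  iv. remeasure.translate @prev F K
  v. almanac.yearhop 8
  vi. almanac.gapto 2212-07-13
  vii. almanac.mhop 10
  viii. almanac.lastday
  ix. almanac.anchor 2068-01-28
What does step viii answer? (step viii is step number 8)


CALL almanac.lastday[]
RET  2204-07-31
CALL almanac.mhop[n: 0]
RET  2204-07-31
CALL almanac.gapto[d: @prev]
RET  0
CALL remeasure.translate[v: @prev; u_from: F; u_to: K]
RET  45967/180
CALL almanac.yearhop[n: 8]
RET  2212-07-31
CALL almanac.gapto[d: 2212-07-13]
RET  -18
CALL almanac.mhop[n: 10]
RET  2213-05-31
CALL almanac.lastday[]
RET  2213-05-31
CALL almanac.anchor[d: 2068-01-28]
RET  2068-01-28

Answer: 2213-05-31


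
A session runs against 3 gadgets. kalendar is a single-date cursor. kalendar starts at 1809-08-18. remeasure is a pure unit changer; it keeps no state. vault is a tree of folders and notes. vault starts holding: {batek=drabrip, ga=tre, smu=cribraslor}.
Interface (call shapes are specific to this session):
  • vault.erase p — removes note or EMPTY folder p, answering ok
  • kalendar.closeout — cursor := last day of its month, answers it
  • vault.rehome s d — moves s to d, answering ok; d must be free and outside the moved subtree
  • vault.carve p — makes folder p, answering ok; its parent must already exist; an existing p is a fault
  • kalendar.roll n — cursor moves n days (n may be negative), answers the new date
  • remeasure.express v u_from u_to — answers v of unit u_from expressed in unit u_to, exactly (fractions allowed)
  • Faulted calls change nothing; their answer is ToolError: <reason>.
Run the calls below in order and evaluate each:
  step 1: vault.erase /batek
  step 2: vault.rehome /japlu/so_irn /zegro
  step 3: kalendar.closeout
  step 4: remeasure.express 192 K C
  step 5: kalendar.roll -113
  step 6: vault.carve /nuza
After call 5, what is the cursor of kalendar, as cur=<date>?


I run vault.erase using p→/batek, → ok.
I invoke vault.rehome using s→/japlu/so_irn, d→/zegro, giving ToolError: not found.
Calling kalendar.closeout(), — result: 1809-08-31.
I try remeasure.express using v→192, u_from→K, u_to→C, giving -1623/20.
Calling kalendar.roll using n→-113, which returns 1809-05-10.
I invoke vault.carve using p→/nuza, — result: ok.

Answer: cur=1809-05-10


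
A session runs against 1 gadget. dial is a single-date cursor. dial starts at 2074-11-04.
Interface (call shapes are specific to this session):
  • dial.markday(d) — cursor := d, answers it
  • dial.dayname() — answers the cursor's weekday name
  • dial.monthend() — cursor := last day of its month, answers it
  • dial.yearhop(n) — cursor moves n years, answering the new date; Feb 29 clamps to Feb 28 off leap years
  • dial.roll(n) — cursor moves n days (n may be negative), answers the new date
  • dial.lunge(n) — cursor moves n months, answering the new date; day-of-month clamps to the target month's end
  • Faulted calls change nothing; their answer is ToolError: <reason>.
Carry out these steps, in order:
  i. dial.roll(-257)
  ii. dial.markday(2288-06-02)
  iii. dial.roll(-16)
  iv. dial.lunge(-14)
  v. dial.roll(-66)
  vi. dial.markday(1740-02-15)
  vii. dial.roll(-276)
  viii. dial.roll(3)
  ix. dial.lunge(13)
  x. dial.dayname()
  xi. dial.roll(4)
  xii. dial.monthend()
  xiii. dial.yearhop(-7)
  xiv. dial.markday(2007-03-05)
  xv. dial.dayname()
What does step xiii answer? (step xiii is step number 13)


Answer: 1733-06-30

Derivation:
CALL dial.roll[n=-257]
RET  2074-02-20
CALL dial.markday[d=2288-06-02]
RET  2288-06-02
CALL dial.roll[n=-16]
RET  2288-05-17
CALL dial.lunge[n=-14]
RET  2287-03-17
CALL dial.roll[n=-66]
RET  2287-01-10
CALL dial.markday[d=1740-02-15]
RET  1740-02-15
CALL dial.roll[n=-276]
RET  1739-05-15
CALL dial.roll[n=3]
RET  1739-05-18
CALL dial.lunge[n=13]
RET  1740-06-18
CALL dial.dayname[]
RET  Saturday
CALL dial.roll[n=4]
RET  1740-06-22
CALL dial.monthend[]
RET  1740-06-30
CALL dial.yearhop[n=-7]
RET  1733-06-30
CALL dial.markday[d=2007-03-05]
RET  2007-03-05
CALL dial.dayname[]
RET  Monday


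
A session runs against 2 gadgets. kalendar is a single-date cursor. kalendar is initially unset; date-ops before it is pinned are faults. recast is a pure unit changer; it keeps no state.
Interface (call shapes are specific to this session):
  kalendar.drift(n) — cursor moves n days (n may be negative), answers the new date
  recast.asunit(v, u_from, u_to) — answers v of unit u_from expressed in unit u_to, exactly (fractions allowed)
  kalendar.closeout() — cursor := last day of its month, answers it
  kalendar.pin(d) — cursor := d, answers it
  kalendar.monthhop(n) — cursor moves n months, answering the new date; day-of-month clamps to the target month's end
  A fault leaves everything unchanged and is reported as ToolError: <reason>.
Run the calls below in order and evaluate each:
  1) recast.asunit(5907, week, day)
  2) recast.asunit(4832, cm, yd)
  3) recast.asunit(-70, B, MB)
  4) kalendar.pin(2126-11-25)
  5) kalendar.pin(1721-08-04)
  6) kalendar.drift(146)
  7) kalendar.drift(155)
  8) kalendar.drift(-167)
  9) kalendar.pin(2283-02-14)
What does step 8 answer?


CALL recast.asunit[5907; week; day]
RET  41349
CALL recast.asunit[4832; cm; yd]
RET  60400/1143
CALL recast.asunit[-70; B; MB]
RET  -7/100000
CALL kalendar.pin[2126-11-25]
RET  2126-11-25
CALL kalendar.pin[1721-08-04]
RET  1721-08-04
CALL kalendar.drift[146]
RET  1721-12-28
CALL kalendar.drift[155]
RET  1722-06-01
CALL kalendar.drift[-167]
RET  1721-12-16
CALL kalendar.pin[2283-02-14]
RET  2283-02-14

Answer: 1721-12-16


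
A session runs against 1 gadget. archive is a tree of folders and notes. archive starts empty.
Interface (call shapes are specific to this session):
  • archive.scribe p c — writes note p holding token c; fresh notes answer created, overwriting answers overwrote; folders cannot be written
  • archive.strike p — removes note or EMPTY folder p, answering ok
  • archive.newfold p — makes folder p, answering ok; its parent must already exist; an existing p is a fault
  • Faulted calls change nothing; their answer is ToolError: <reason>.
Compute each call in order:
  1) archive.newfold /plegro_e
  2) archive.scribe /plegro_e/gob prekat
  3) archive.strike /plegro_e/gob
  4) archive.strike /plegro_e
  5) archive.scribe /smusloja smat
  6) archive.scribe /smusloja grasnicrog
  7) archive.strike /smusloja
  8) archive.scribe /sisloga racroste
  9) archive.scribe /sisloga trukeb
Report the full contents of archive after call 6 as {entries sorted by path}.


Answer: {smusloja=grasnicrog}

Derivation:
I use archive.newfold using /plegro_e, → ok.
Using archive.scribe using /plegro_e/gob, prekat, — result: created.
I run archive.strike using /plegro_e/gob, and observe ok.
I try archive.strike using /plegro_e, yielding ok.
I use archive.scribe using /smusloja, smat, — result: created.
I try archive.scribe using /smusloja, grasnicrog, giving overwrote.
Then archive.strike using /smusloja: ok.
Using archive.scribe using /sisloga, racroste, and get created.
I use archive.scribe using /sisloga, trukeb, and see overwrote.


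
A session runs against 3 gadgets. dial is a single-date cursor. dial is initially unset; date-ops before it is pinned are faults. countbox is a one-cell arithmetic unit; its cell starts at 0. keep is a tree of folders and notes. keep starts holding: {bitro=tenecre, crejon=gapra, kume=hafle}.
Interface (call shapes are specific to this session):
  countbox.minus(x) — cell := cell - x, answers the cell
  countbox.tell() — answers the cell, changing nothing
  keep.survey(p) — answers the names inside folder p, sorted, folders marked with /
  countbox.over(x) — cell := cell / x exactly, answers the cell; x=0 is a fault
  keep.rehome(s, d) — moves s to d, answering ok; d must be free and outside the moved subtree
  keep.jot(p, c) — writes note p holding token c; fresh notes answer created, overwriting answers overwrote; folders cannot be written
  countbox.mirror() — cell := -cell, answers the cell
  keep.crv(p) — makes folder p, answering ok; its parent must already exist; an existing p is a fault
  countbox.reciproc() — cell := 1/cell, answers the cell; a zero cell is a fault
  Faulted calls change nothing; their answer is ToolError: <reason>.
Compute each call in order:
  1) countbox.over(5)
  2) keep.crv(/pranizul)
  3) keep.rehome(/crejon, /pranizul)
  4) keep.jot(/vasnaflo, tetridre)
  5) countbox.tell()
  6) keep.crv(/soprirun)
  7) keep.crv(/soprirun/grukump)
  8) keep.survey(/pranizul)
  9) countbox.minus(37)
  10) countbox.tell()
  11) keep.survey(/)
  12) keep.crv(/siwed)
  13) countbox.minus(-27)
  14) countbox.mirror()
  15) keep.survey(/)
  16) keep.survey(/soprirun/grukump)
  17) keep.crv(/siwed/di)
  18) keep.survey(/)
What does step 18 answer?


Next I call over passing x: 5, and observe 0.
Next I call crv passing p: /pranizul: ok.
I call rehome passing s: /crejon, d: /pranizul, — result: ToolError: exists.
Using jot passing p: /vasnaflo, c: tetridre, and see created.
I use tell, — result: 0.
Calling crv passing p: /soprirun, which returns ok.
I use crv passing p: /soprirun/grukump: ok.
I call survey passing p: /pranizul, giving [].
Using minus passing x: 37, giving -37.
I run tell(), yielding -37.
I call survey passing p: /: [bitro, crejon, kume, pranizul/, soprirun/, vasnaflo].
Now I run crv passing p: /siwed, and observe ok.
Invoking minus passing x: -27, which returns -10.
Invoking mirror(), yielding 10.
I try survey passing p: /, giving [bitro, crejon, kume, pranizul/, siwed/, soprirun/, vasnaflo].
I run survey passing p: /soprirun/grukump, yielding [].
Invoking crv passing p: /siwed/di, and get ok.
I invoke survey passing p: /, and see [bitro, crejon, kume, pranizul/, siwed/, soprirun/, vasnaflo].

Answer: [bitro, crejon, kume, pranizul/, siwed/, soprirun/, vasnaflo]


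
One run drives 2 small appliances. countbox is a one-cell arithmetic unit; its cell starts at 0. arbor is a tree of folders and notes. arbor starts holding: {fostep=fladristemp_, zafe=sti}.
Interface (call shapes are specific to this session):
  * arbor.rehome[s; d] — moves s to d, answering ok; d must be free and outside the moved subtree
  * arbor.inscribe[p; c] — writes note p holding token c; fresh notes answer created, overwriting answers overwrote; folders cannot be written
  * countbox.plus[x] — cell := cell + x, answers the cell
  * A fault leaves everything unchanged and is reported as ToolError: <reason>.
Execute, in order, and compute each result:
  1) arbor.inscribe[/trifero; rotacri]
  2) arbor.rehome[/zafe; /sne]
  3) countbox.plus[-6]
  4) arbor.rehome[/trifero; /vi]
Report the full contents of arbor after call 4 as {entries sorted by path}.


Answer: {fostep=fladristemp_, sne=sti, vi=rotacri}

Derivation:
-> inscribe(p: /trifero, c: rotacri)
<- created
-> rehome(s: /zafe, d: /sne)
<- ok
-> plus(x: -6)
<- -6
-> rehome(s: /trifero, d: /vi)
<- ok


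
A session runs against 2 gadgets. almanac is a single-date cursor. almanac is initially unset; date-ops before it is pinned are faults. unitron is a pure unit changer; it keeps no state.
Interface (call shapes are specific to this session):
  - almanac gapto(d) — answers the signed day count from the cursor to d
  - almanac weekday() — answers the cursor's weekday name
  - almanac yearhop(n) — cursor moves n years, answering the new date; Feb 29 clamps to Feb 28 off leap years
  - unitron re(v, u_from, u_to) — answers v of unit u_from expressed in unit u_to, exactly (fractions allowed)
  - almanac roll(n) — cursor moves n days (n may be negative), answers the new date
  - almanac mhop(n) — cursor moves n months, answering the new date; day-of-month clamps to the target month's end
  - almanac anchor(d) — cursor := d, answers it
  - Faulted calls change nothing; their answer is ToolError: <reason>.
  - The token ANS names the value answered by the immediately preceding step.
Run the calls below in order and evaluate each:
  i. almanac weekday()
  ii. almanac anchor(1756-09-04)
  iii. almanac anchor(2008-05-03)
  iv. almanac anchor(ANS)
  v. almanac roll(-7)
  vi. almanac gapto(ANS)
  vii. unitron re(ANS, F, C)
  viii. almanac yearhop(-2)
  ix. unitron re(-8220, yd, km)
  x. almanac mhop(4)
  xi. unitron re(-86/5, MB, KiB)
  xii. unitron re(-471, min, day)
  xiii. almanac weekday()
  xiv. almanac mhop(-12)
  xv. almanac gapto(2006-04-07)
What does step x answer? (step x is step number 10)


Answer: 2006-08-26

Derivation:
>>> almanac weekday
[out] ToolError: no date set
>>> almanac anchor d='1756-09-04'
[out] 1756-09-04
>>> almanac anchor d='2008-05-03'
[out] 2008-05-03
>>> almanac anchor d='ANS'
[out] 2008-05-03
>>> almanac roll n='-7'
[out] 2008-04-26
>>> almanac gapto d='ANS'
[out] 0
>>> unitron re v='ANS' u_from='F' u_to='C'
[out] -160/9
>>> almanac yearhop n='-2'
[out] 2006-04-26
>>> unitron re v='-8220' u_from='yd' u_to='km'
[out] -469773/62500
>>> almanac mhop n='4'
[out] 2006-08-26
>>> unitron re v='-86/5' u_from='MB' u_to='KiB'
[out] -134375/8
>>> unitron re v='-471' u_from='min' u_to='day'
[out] -157/480
>>> almanac weekday
[out] Saturday
>>> almanac mhop n='-12'
[out] 2005-08-26
>>> almanac gapto d='2006-04-07'
[out] 224


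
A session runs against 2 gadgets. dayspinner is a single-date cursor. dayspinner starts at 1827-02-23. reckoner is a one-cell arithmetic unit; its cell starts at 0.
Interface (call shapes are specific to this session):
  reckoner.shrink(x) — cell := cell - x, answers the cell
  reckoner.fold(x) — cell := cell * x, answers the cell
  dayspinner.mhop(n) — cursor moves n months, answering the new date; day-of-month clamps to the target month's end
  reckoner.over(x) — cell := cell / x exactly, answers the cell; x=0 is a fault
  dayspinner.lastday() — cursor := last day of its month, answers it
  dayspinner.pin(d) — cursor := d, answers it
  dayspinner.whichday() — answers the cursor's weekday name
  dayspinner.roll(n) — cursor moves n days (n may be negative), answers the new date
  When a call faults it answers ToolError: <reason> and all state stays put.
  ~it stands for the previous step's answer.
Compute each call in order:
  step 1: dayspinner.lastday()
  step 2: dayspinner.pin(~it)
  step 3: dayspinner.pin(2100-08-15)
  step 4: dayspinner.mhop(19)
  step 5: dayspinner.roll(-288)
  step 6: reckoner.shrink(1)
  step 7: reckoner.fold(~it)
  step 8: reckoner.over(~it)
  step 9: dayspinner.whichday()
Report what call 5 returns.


Answer: 2101-05-31

Derivation:
! lastday() -> 1827-02-28
! pin(d=~it) -> 1827-02-28
! pin(d=2100-08-15) -> 2100-08-15
! mhop(n=19) -> 2102-03-15
! roll(n=-288) -> 2101-05-31
! shrink(x=1) -> -1
! fold(x=~it) -> 1
! over(x=~it) -> 1
! whichday() -> Tuesday


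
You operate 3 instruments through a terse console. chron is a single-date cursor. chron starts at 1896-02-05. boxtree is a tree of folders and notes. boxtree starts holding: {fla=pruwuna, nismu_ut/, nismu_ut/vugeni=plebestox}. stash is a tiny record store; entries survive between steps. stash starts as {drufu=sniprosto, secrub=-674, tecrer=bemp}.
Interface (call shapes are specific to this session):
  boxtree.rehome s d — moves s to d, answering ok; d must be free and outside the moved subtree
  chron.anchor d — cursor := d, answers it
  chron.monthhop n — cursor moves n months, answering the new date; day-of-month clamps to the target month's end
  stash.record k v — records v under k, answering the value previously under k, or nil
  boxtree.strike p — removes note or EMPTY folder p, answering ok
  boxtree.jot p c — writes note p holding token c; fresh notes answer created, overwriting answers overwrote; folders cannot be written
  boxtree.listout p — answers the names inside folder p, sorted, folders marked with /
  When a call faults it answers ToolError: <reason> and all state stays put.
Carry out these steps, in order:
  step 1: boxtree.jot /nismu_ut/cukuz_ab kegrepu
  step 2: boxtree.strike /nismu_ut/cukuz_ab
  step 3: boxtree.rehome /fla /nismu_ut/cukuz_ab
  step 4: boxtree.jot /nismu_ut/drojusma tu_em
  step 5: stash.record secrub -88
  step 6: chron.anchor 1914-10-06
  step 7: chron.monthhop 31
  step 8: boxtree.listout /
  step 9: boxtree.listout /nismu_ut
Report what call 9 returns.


Answer: [cukuz_ab, drojusma, vugeni]

Derivation:
~$ boxtree.jot /nismu_ut/cukuz_ab kegrepu
:: created
~$ boxtree.strike /nismu_ut/cukuz_ab
:: ok
~$ boxtree.rehome /fla /nismu_ut/cukuz_ab
:: ok
~$ boxtree.jot /nismu_ut/drojusma tu_em
:: created
~$ stash.record secrub -88
:: -674
~$ chron.anchor 1914-10-06
:: 1914-10-06
~$ chron.monthhop 31
:: 1917-05-06
~$ boxtree.listout /
:: [nismu_ut/]
~$ boxtree.listout /nismu_ut
:: [cukuz_ab, drojusma, vugeni]


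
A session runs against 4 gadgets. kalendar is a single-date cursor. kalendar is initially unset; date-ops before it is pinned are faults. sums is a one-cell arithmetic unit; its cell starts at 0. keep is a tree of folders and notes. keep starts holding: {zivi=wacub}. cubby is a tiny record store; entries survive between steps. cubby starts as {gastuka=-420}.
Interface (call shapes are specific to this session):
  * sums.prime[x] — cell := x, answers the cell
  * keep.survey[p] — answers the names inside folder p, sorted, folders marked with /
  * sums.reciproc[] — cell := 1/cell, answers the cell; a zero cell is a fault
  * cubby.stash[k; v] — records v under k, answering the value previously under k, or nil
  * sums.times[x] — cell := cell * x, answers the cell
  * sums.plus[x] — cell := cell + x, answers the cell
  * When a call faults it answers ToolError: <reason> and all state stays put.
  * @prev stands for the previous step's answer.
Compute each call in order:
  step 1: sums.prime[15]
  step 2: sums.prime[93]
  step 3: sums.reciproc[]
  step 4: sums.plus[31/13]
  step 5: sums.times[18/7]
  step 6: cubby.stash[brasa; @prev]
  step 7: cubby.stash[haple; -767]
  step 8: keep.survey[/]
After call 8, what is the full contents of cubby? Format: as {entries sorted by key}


Step: sums.prime[x: 15]
Result: 15
Step: sums.prime[x: 93]
Result: 93
Step: sums.reciproc[]
Result: 1/93
Step: sums.plus[x: 31/13]
Result: 2896/1209
Step: sums.times[x: 18/7]
Result: 17376/2821
Step: cubby.stash[k: brasa; v: @prev]
Result: nil
Step: cubby.stash[k: haple; v: -767]
Result: nil
Step: keep.survey[p: /]
Result: [zivi]

Answer: {brasa=17376/2821, gastuka=-420, haple=-767}
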